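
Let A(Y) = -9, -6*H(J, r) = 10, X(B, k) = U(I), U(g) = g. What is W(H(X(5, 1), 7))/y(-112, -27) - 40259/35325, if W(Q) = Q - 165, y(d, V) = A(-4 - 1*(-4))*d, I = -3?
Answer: -3872381/2967300 ≈ -1.3050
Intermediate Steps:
X(B, k) = -3
H(J, r) = -5/3 (H(J, r) = -1/6*10 = -5/3)
y(d, V) = -9*d
W(Q) = -165 + Q
W(H(X(5, 1), 7))/y(-112, -27) - 40259/35325 = (-165 - 5/3)/((-9*(-112))) - 40259/35325 = -500/3/1008 - 40259*1/35325 = -500/3*1/1008 - 40259/35325 = -125/756 - 40259/35325 = -3872381/2967300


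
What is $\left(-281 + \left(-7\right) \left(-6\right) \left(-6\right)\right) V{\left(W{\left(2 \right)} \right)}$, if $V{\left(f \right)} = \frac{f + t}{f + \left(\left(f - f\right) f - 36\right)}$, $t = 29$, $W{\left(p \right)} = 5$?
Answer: $\frac{18122}{31} \approx 584.58$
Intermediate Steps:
$V{\left(f \right)} = \frac{29 + f}{-36 + f}$ ($V{\left(f \right)} = \frac{f + 29}{f + \left(\left(f - f\right) f - 36\right)} = \frac{29 + f}{f - \left(36 + 0 f\right)} = \frac{29 + f}{f + \left(0 - 36\right)} = \frac{29 + f}{f - 36} = \frac{29 + f}{-36 + f}$)
$\left(-281 + \left(-7\right) \left(-6\right) \left(-6\right)\right) V{\left(W{\left(2 \right)} \right)} = \left(-281 + \left(-7\right) \left(-6\right) \left(-6\right)\right) \frac{29 + 5}{-36 + 5} = \left(-281 + 42 \left(-6\right)\right) \frac{1}{-31} \cdot 34 = \left(-281 - 252\right) \left(\left(- \frac{1}{31}\right) 34\right) = \left(-533\right) \left(- \frac{34}{31}\right) = \frac{18122}{31}$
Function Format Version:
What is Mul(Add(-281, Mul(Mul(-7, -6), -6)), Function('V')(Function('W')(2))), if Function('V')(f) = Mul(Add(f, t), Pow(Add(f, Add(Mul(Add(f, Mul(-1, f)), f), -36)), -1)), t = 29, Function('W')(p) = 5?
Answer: Rational(18122, 31) ≈ 584.58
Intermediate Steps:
Function('V')(f) = Mul(Pow(Add(-36, f), -1), Add(29, f)) (Function('V')(f) = Mul(Add(f, 29), Pow(Add(f, Add(Mul(Add(f, Mul(-1, f)), f), -36)), -1)) = Mul(Add(29, f), Pow(Add(f, Add(Mul(0, f), -36)), -1)) = Mul(Add(29, f), Pow(Add(f, Add(0, -36)), -1)) = Mul(Add(29, f), Pow(Add(f, -36), -1)) = Mul(Add(29, f), Pow(Add(-36, f), -1)) = Mul(Pow(Add(-36, f), -1), Add(29, f)))
Mul(Add(-281, Mul(Mul(-7, -6), -6)), Function('V')(Function('W')(2))) = Mul(Add(-281, Mul(Mul(-7, -6), -6)), Mul(Pow(Add(-36, 5), -1), Add(29, 5))) = Mul(Add(-281, Mul(42, -6)), Mul(Pow(-31, -1), 34)) = Mul(Add(-281, -252), Mul(Rational(-1, 31), 34)) = Mul(-533, Rational(-34, 31)) = Rational(18122, 31)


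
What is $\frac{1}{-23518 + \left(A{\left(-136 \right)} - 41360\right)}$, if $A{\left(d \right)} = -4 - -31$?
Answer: $- \frac{1}{64851} \approx -1.542 \cdot 10^{-5}$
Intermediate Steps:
$A{\left(d \right)} = 27$ ($A{\left(d \right)} = -4 + 31 = 27$)
$\frac{1}{-23518 + \left(A{\left(-136 \right)} - 41360\right)} = \frac{1}{-23518 + \left(27 - 41360\right)} = \frac{1}{-23518 - 41333} = \frac{1}{-64851} = - \frac{1}{64851}$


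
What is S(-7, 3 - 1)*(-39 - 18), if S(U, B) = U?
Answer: 399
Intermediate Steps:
S(-7, 3 - 1)*(-39 - 18) = -7*(-39 - 18) = -7*(-57) = 399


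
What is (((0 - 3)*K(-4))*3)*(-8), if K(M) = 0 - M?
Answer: 288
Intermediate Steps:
K(M) = -M
(((0 - 3)*K(-4))*3)*(-8) = (((0 - 3)*(-1*(-4)))*3)*(-8) = (-3*4*3)*(-8) = -12*3*(-8) = -36*(-8) = 288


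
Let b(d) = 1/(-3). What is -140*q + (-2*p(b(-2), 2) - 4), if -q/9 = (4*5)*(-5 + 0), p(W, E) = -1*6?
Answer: -125992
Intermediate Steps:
b(d) = -⅓
p(W, E) = -6
q = 900 (q = -9*4*5*(-5 + 0) = -180*(-5) = -9*(-100) = 900)
-140*q + (-2*p(b(-2), 2) - 4) = -140*900 + (-2*(-6) - 4) = -126000 + (12 - 4) = -126000 + 8 = -125992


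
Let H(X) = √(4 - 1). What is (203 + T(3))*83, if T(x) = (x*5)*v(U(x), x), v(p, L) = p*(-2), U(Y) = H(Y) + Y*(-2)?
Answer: 31789 - 2490*√3 ≈ 27476.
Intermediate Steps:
H(X) = √3
U(Y) = √3 - 2*Y (U(Y) = √3 + Y*(-2) = √3 - 2*Y)
v(p, L) = -2*p
T(x) = 5*x*(-2*√3 + 4*x) (T(x) = (x*5)*(-2*(√3 - 2*x)) = (5*x)*(-2*√3 + 4*x) = 5*x*(-2*√3 + 4*x))
(203 + T(3))*83 = (203 + 10*3*(-√3 + 2*3))*83 = (203 + 10*3*(-√3 + 6))*83 = (203 + 10*3*(6 - √3))*83 = (203 + (180 - 30*√3))*83 = (383 - 30*√3)*83 = 31789 - 2490*√3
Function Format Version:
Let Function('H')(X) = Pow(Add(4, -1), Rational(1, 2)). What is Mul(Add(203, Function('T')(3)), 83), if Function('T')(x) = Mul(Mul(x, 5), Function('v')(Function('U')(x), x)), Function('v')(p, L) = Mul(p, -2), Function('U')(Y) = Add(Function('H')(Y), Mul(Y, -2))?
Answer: Add(31789, Mul(-2490, Pow(3, Rational(1, 2)))) ≈ 27476.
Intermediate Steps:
Function('H')(X) = Pow(3, Rational(1, 2))
Function('U')(Y) = Add(Pow(3, Rational(1, 2)), Mul(-2, Y)) (Function('U')(Y) = Add(Pow(3, Rational(1, 2)), Mul(Y, -2)) = Add(Pow(3, Rational(1, 2)), Mul(-2, Y)))
Function('v')(p, L) = Mul(-2, p)
Function('T')(x) = Mul(5, x, Add(Mul(-2, Pow(3, Rational(1, 2))), Mul(4, x))) (Function('T')(x) = Mul(Mul(x, 5), Mul(-2, Add(Pow(3, Rational(1, 2)), Mul(-2, x)))) = Mul(Mul(5, x), Add(Mul(-2, Pow(3, Rational(1, 2))), Mul(4, x))) = Mul(5, x, Add(Mul(-2, Pow(3, Rational(1, 2))), Mul(4, x))))
Mul(Add(203, Function('T')(3)), 83) = Mul(Add(203, Mul(10, 3, Add(Mul(-1, Pow(3, Rational(1, 2))), Mul(2, 3)))), 83) = Mul(Add(203, Mul(10, 3, Add(Mul(-1, Pow(3, Rational(1, 2))), 6))), 83) = Mul(Add(203, Mul(10, 3, Add(6, Mul(-1, Pow(3, Rational(1, 2)))))), 83) = Mul(Add(203, Add(180, Mul(-30, Pow(3, Rational(1, 2))))), 83) = Mul(Add(383, Mul(-30, Pow(3, Rational(1, 2)))), 83) = Add(31789, Mul(-2490, Pow(3, Rational(1, 2))))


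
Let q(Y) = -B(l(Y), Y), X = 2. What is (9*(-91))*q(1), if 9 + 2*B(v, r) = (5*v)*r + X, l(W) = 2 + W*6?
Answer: 27027/2 ≈ 13514.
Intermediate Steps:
l(W) = 2 + 6*W
B(v, r) = -7/2 + 5*r*v/2 (B(v, r) = -9/2 + ((5*v)*r + 2)/2 = -9/2 + (5*r*v + 2)/2 = -9/2 + (2 + 5*r*v)/2 = -9/2 + (1 + 5*r*v/2) = -7/2 + 5*r*v/2)
q(Y) = 7/2 - 5*Y*(2 + 6*Y)/2 (q(Y) = -(-7/2 + 5*Y*(2 + 6*Y)/2) = 7/2 - 5*Y*(2 + 6*Y)/2)
(9*(-91))*q(1) = (9*(-91))*(7/2 - 5*1*(1 + 3*1)) = -819*(7/2 - 5*1*(1 + 3)) = -819*(7/2 - 5*1*4) = -819*(7/2 - 20) = -819*(-33/2) = 27027/2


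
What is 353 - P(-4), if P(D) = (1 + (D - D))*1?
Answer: 352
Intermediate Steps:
P(D) = 1 (P(D) = (1 + 0)*1 = 1*1 = 1)
353 - P(-4) = 353 - 1*1 = 353 - 1 = 352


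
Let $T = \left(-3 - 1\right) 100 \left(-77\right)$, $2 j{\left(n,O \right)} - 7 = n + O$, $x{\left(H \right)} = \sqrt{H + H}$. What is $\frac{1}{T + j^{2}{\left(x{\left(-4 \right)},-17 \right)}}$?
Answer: $\frac{i}{10 \sqrt{2} + 30823 i} \approx 3.2443 \cdot 10^{-5} + 1.4886 \cdot 10^{-8} i$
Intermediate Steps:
$x{\left(H \right)} = \sqrt{2} \sqrt{H}$ ($x{\left(H \right)} = \sqrt{2 H} = \sqrt{2} \sqrt{H}$)
$j{\left(n,O \right)} = \frac{7}{2} + \frac{O}{2} + \frac{n}{2}$ ($j{\left(n,O \right)} = \frac{7}{2} + \frac{n + O}{2} = \frac{7}{2} + \frac{O + n}{2} = \frac{7}{2} + \left(\frac{O}{2} + \frac{n}{2}\right) = \frac{7}{2} + \frac{O}{2} + \frac{n}{2}$)
$T = 30800$ ($T = \left(-3 - 1\right) 100 \left(-77\right) = \left(-4\right) 100 \left(-77\right) = \left(-400\right) \left(-77\right) = 30800$)
$\frac{1}{T + j^{2}{\left(x{\left(-4 \right)},-17 \right)}} = \frac{1}{30800 + \left(\frac{7}{2} + \frac{1}{2} \left(-17\right) + \frac{\sqrt{2} \sqrt{-4}}{2}\right)^{2}} = \frac{1}{30800 + \left(\frac{7}{2} - \frac{17}{2} + \frac{\sqrt{2} \cdot 2 i}{2}\right)^{2}} = \frac{1}{30800 + \left(\frac{7}{2} - \frac{17}{2} + \frac{2 i \sqrt{2}}{2}\right)^{2}} = \frac{1}{30800 + \left(\frac{7}{2} - \frac{17}{2} + i \sqrt{2}\right)^{2}} = \frac{1}{30800 + \left(-5 + i \sqrt{2}\right)^{2}}$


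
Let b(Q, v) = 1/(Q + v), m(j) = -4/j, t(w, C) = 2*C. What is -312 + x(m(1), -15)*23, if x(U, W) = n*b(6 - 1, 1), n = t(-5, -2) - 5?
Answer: -693/2 ≈ -346.50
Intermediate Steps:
n = -9 (n = 2*(-2) - 5 = -4 - 5 = -9)
x(U, W) = -3/2 (x(U, W) = -9/((6 - 1) + 1) = -9/(5 + 1) = -9/6 = -9*⅙ = -3/2)
-312 + x(m(1), -15)*23 = -312 - 3/2*23 = -312 - 69/2 = -693/2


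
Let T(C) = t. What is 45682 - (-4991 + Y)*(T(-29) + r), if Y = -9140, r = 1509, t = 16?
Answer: 21595457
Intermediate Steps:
T(C) = 16
45682 - (-4991 + Y)*(T(-29) + r) = 45682 - (-4991 - 9140)*(16 + 1509) = 45682 - (-14131)*1525 = 45682 - 1*(-21549775) = 45682 + 21549775 = 21595457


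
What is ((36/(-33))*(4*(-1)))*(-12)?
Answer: -576/11 ≈ -52.364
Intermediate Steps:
((36/(-33))*(4*(-1)))*(-12) = ((36*(-1/33))*(-4))*(-12) = -12/11*(-4)*(-12) = (48/11)*(-12) = -576/11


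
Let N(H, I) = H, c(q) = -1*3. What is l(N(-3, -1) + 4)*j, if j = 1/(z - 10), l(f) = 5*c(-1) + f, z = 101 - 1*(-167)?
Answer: -7/129 ≈ -0.054264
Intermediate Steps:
z = 268 (z = 101 + 167 = 268)
c(q) = -3
l(f) = -15 + f (l(f) = 5*(-3) + f = -15 + f)
j = 1/258 (j = 1/(268 - 10) = 1/258 ≈ 0.0038760)
l(N(-3, -1) + 4)*j = (-15 + (-3 + 4))*(1/258) = (-15 + 1)*(1/258) = -14*1/258 = -7/129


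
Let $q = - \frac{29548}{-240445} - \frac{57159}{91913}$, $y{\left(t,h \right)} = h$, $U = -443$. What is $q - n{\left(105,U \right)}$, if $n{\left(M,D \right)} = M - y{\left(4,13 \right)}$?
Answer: $- \frac{2044229708651}{22100021285} \approx -92.499$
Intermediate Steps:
$n{\left(M,D \right)} = -13 + M$ ($n{\left(M,D \right)} = M - 13 = -13 + M$)
$q = - \frac{11027750431}{22100021285}$ ($q = \left(-29548\right) \left(- \frac{1}{240445}\right) - \frac{57159}{91913} = \frac{29548}{240445} - \frac{57159}{91913} = - \frac{11027750431}{22100021285} \approx -0.49899$)
$q - n{\left(105,U \right)} = - \frac{11027750431}{22100021285} - \left(-13 + 105\right) = - \frac{11027750431}{22100021285} - 92 = - \frac{2044229708651}{22100021285}$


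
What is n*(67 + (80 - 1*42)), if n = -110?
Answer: -11550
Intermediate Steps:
n*(67 + (80 - 1*42)) = -110*(67 + (80 - 1*42)) = -110*(67 + (80 - 42)) = -110*(67 + 38) = -110*105 = -11550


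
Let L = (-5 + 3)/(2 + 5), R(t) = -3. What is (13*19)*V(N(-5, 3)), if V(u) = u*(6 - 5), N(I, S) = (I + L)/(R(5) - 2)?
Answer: 9139/35 ≈ 261.11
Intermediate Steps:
L = -2/7 ≈ -0.28571
N(I, S) = 2/35 - I/5 (N(I, S) = (I - 2/7)/(-3 - 2) = (-2/7 + I)/(-5) = (-2/7 + I)*(-⅕) = 2/35 - I/5)
V(u) = u (V(u) = u*1 = u)
(13*19)*V(N(-5, 3)) = (13*19)*(2/35 - ⅕*(-5)) = 247*(2/35 + 1) = 247*(37/35) = 9139/35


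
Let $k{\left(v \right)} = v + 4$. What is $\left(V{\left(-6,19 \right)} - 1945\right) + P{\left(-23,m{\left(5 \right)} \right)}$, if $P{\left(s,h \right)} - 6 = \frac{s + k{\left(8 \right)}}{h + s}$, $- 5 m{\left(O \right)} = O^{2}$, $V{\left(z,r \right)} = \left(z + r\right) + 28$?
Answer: $- \frac{53133}{28} \approx -1897.6$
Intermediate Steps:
$V{\left(z,r \right)} = 28 + r + z$ ($V{\left(z,r \right)} = \left(r + z\right) + 28 = 28 + r + z$)
$k{\left(v \right)} = 4 + v$
$m{\left(O \right)} = - \frac{O^{2}}{5}$
$P{\left(s,h \right)} = 6 + \frac{12 + s}{h + s}$ ($P{\left(s,h \right)} = 6 + \frac{s + \left(4 + 8\right)}{h + s} = 6 + \frac{s + 12}{h + s} = 6 + \frac{12 + s}{h + s}$)
$\left(V{\left(-6,19 \right)} - 1945\right) + P{\left(-23,m{\left(5 \right)} \right)} = \left(\left(28 + 19 - 6\right) - 1945\right) + \frac{12 + 6 \left(- \frac{5^{2}}{5}\right) + 7 \left(-23\right)}{- \frac{5^{2}}{5} - 23} = \left(41 - 1945\right) + \frac{12 + 6 \left(\left(- \frac{1}{5}\right) 25\right) - 161}{\left(- \frac{1}{5}\right) 25 - 23} = -1904 + \frac{12 + 6 \left(-5\right) - 161}{-5 - 23} = -1904 + \frac{12 - 30 - 161}{-28} = -1904 - - \frac{179}{28} = -1904 + \frac{179}{28} = - \frac{53133}{28}$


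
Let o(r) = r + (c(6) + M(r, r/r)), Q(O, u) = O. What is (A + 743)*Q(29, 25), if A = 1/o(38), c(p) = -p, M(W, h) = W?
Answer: 1508319/70 ≈ 21547.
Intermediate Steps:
o(r) = -6 + 2*r (o(r) = r + (-1*6 + r) = r + (-6 + r) = -6 + 2*r)
A = 1/70 (A = 1/(-6 + 2*38) = 1/(-6 + 76) = 1/70 ≈ 0.014286)
(A + 743)*Q(29, 25) = (1/70 + 743)*29 = (52011/70)*29 = 1508319/70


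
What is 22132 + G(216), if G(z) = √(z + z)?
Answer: 22132 + 12*√3 ≈ 22153.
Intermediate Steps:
G(z) = √2*√z (G(z) = √(2*z) = √2*√z)
22132 + G(216) = 22132 + √2*√216 = 22132 + √2*(6*√6) = 22132 + 12*√3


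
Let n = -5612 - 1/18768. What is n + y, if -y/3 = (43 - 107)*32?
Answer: 9984575/18768 ≈ 532.00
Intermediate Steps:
n = -105326017/18768 (n = -5612 - 1*1/18768 = -5612 - 1/18768 = -105326017/18768 ≈ -5612.0)
y = 6144 (y = -3*(43 - 107)*32 = -(-192)*32 = -3*(-2048) = 6144)
n + y = -105326017/18768 + 6144 = 9984575/18768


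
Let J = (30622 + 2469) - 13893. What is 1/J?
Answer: 1/19198 ≈ 5.2089e-5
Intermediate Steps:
J = 19198 (J = 33091 - 13893 = 19198)
1/J = 1/19198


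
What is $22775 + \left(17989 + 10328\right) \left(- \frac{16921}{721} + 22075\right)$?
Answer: $\frac{450232764593}{721} \approx 6.2446 \cdot 10^{8}$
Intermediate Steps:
$22775 + \left(17989 + 10328\right) \left(- \frac{16921}{721} + 22075\right) = 22775 + 28317 \left(\left(-16921\right) \frac{1}{721} + 22075\right) = 22775 + 28317 \left(- \frac{16921}{721} + 22075\right) = 22775 + 28317 \cdot \frac{15899154}{721} = 22775 + \frac{450216343818}{721} = \frac{450232764593}{721}$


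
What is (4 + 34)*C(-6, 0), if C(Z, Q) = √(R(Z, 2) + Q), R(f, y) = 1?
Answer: 38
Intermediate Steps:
C(Z, Q) = √(1 + Q)
(4 + 34)*C(-6, 0) = (4 + 34)*√(1 + 0) = 38*√1 = 38*1 = 38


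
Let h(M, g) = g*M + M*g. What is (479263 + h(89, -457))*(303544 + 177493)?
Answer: 191412799929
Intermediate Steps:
h(M, g) = 2*M*g (h(M, g) = M*g + M*g = 2*M*g)
(479263 + h(89, -457))*(303544 + 177493) = (479263 + 2*89*(-457))*(303544 + 177493) = (479263 - 81346)*481037 = 397917*481037 = 191412799929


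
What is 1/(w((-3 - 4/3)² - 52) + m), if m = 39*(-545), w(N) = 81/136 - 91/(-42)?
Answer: -408/8670913 ≈ -4.7054e-5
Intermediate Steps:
w(N) = 1127/408 (w(N) = 81*(1/136) - 91*(-1/42) = 81/136 + 13/6 = 1127/408)
m = -21255
1/(w((-3 - 4/3)² - 52) + m) = 1/(1127/408 - 21255) = 1/(-8670913/408) = -408/8670913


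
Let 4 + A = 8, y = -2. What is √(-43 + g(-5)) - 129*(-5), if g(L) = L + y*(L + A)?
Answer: 645 + I*√46 ≈ 645.0 + 6.7823*I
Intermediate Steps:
A = 4 (A = -4 + 8 = 4)
g(L) = -8 - L (g(L) = L - 2*(L + 4) = L - 2*(4 + L) = L + (-8 - 2*L) = -8 - L)
√(-43 + g(-5)) - 129*(-5) = √(-43 + (-8 - 1*(-5))) - 129*(-5) = √(-43 + (-8 + 5)) + 645 = √(-43 - 3) + 645 = √(-46) + 645 = I*√46 + 645 = 645 + I*√46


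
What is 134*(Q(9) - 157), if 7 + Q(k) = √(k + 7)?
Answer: -21440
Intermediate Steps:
Q(k) = -7 + √(7 + k) (Q(k) = -7 + √(k + 7) = -7 + √(7 + k))
134*(Q(9) - 157) = 134*((-7 + √(7 + 9)) - 157) = 134*((-7 + √16) - 157) = 134*((-7 + 4) - 157) = 134*(-3 - 157) = 134*(-160) = -21440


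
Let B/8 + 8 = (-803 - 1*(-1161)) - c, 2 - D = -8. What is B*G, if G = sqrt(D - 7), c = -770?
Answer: 8960*sqrt(3) ≈ 15519.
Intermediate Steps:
D = 10 (D = 2 - 1*(-8) = 2 + 8 = 10)
G = sqrt(3) (G = sqrt(10 - 7) = sqrt(3) ≈ 1.7320)
B = 8960 (B = -64 + 8*((-803 - 1*(-1161)) - 1*(-770)) = -64 + 8*((-803 + 1161) + 770) = -64 + 8*(358 + 770) = -64 + 8*1128 = -64 + 9024 = 8960)
B*G = 8960*sqrt(3)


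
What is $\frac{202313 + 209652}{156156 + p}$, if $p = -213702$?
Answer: $- \frac{411965}{57546} \approx -7.1589$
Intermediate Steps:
$\frac{202313 + 209652}{156156 + p} = \frac{202313 + 209652}{156156 - 213702} = \frac{411965}{-57546} = 411965 \left(- \frac{1}{57546}\right) = - \frac{411965}{57546}$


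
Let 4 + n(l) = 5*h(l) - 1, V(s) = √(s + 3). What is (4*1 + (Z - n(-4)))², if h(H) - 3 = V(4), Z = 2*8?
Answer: 275 - 100*√7 ≈ 10.425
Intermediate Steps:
V(s) = √(3 + s)
Z = 16
h(H) = 3 + √7 (h(H) = 3 + √(3 + 4) = 3 + √7)
n(l) = 10 + 5*√7 (n(l) = -4 + (5*(3 + √7) - 1) = -4 + ((15 + 5*√7) - 1) = -4 + (14 + 5*√7) = 10 + 5*√7)
(4*1 + (Z - n(-4)))² = (4*1 + (16 - (10 + 5*√7)))² = (4 + (16 + (-10 - 5*√7)))² = (4 + (6 - 5*√7))² = (10 - 5*√7)²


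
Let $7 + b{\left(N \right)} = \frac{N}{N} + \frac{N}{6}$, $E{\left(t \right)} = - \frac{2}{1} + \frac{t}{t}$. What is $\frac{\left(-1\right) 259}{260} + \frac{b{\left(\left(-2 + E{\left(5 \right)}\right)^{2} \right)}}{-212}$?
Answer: $- \frac{26869}{27560} \approx -0.97493$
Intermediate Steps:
$E{\left(t \right)} = -1$ ($E{\left(t \right)} = \left(-2\right) 1 + 1 = -2 + 1 = -1$)
$b{\left(N \right)} = -6 + \frac{N}{6}$ ($b{\left(N \right)} = -7 + \left(\frac{N}{N} + \frac{N}{6}\right) = -7 + \left(1 + N \frac{1}{6}\right) = -7 + \left(1 + \frac{N}{6}\right) = -6 + \frac{N}{6}$)
$\frac{\left(-1\right) 259}{260} + \frac{b{\left(\left(-2 + E{\left(5 \right)}\right)^{2} \right)}}{-212} = \frac{\left(-1\right) 259}{260} + \frac{-6 + \frac{\left(-2 - 1\right)^{2}}{6}}{-212} = \left(-259\right) \frac{1}{260} + \left(-6 + \frac{\left(-3\right)^{2}}{6}\right) \left(- \frac{1}{212}\right) = - \frac{259}{260} + \left(-6 + \frac{1}{6} \cdot 9\right) \left(- \frac{1}{212}\right) = - \frac{259}{260} + \left(-6 + \frac{3}{2}\right) \left(- \frac{1}{212}\right) = - \frac{259}{260} - - \frac{9}{424} = - \frac{259}{260} + \frac{9}{424} = - \frac{26869}{27560}$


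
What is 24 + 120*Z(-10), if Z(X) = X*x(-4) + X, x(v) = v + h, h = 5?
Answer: -2376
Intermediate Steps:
x(v) = 5 + v (x(v) = v + 5 = 5 + v)
Z(X) = 2*X (Z(X) = X*(5 - 4) + X = X*1 + X = X + X = 2*X)
24 + 120*Z(-10) = 24 + 120*(2*(-10)) = 24 + 120*(-20) = 24 - 2400 = -2376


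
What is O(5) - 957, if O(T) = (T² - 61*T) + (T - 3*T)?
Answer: -1247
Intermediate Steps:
O(T) = T² - 63*T (O(T) = (T² - 61*T) - 2*T = T² - 63*T)
O(5) - 957 = 5*(-63 + 5) - 957 = 5*(-58) - 957 = -290 - 957 = -1247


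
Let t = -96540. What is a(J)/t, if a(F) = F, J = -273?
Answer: 91/32180 ≈ 0.0028278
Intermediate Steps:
a(J)/t = -273/(-96540) = -273*(-1/96540) = 91/32180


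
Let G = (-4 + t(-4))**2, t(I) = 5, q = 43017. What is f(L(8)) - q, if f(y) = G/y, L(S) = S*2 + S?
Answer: -1032407/24 ≈ -43017.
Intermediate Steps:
L(S) = 3*S (L(S) = 2*S + S = 3*S)
G = 1 (G = (-4 + 5)**2 = 1**2 = 1)
f(y) = 1/y
f(L(8)) - q = 1/(3*8) - 1*43017 = 1/24 - 43017 = -1032407/24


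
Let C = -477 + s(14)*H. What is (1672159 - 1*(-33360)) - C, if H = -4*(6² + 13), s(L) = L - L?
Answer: 1705996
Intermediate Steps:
s(L) = 0
H = -196 (H = -4*(36 + 13) = -4*49 = -196)
C = -477 (C = -477 + 0*(-196) = -477 + 0 = -477)
(1672159 - 1*(-33360)) - C = (1672159 - 1*(-33360)) - 1*(-477) = (1672159 + 33360) + 477 = 1705519 + 477 = 1705996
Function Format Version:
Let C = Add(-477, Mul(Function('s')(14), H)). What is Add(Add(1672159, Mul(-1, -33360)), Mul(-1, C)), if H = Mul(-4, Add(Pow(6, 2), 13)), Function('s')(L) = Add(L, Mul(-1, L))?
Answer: 1705996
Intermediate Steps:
Function('s')(L) = 0
H = -196 (H = Mul(-4, Add(36, 13)) = Mul(-4, 49) = -196)
C = -477 (C = Add(-477, Mul(0, -196)) = Add(-477, 0) = -477)
Add(Add(1672159, Mul(-1, -33360)), Mul(-1, C)) = Add(Add(1672159, Mul(-1, -33360)), Mul(-1, -477)) = Add(Add(1672159, 33360), 477) = Add(1705519, 477) = 1705996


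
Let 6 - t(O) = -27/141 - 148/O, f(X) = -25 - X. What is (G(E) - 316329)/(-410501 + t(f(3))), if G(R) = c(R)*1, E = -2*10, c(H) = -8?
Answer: 104074873/135054531 ≈ 0.77061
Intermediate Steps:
E = -20
t(O) = 291/47 + 148/O (t(O) = 6 - (-27/141 - 148/O) = 6 - (-27*1/141 - 148/O) = 6 - (-9/47 - 148/O) = 6 + (9/47 + 148/O) = 291/47 + 148/O)
G(R) = -8 (G(R) = -8*1 = -8)
(G(E) - 316329)/(-410501 + t(f(3))) = (-8 - 316329)/(-410501 + (291/47 + 148/(-25 - 1*3))) = -316337/(-410501 + (291/47 + 148/(-25 - 3))) = -316337/(-410501 + (291/47 + 148/(-28))) = -316337/(-410501 + (291/47 + 148*(-1/28))) = -316337/(-410501 + (291/47 - 37/7)) = -316337/(-410501 + 298/329) = -316337/(-135054531/329) = -316337*(-329/135054531) = 104074873/135054531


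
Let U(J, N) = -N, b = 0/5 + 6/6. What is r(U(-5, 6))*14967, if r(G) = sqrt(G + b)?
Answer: 14967*I*sqrt(5) ≈ 33467.0*I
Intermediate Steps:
b = 1 (b = 0*(1/5) + 6*(1/6) = 0 + 1 = 1)
r(G) = sqrt(1 + G) (r(G) = sqrt(G + 1) = sqrt(1 + G))
r(U(-5, 6))*14967 = sqrt(1 - 1*6)*14967 = sqrt(1 - 6)*14967 = sqrt(-5)*14967 = (I*sqrt(5))*14967 = 14967*I*sqrt(5)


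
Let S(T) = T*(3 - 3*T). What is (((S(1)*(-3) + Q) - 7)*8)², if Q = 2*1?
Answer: 1600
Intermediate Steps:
Q = 2
(((S(1)*(-3) + Q) - 7)*8)² = ((((3*1*(1 - 1*1))*(-3) + 2) - 7)*8)² = ((((3*1*(1 - 1))*(-3) + 2) - 7)*8)² = ((((3*1*0)*(-3) + 2) - 7)*8)² = (((0*(-3) + 2) - 7)*8)² = (((0 + 2) - 7)*8)² = ((2 - 7)*8)² = (-5*8)² = (-40)² = 1600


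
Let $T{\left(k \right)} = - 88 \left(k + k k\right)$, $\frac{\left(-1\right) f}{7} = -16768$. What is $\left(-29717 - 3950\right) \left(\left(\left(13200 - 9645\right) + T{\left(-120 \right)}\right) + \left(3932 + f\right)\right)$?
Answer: $38103536259$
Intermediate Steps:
$f = 117376$ ($f = \left(-7\right) \left(-16768\right) = 117376$)
$T{\left(k \right)} = - 88 k - 88 k^{2}$ ($T{\left(k \right)} = - 88 \left(k + k^{2}\right) = - 88 k - 88 k^{2}$)
$\left(-29717 - 3950\right) \left(\left(\left(13200 - 9645\right) + T{\left(-120 \right)}\right) + \left(3932 + f\right)\right) = \left(-29717 - 3950\right) \left(\left(\left(13200 - 9645\right) - - 10560 \left(1 - 120\right)\right) + \left(3932 + 117376\right)\right) = - 33667 \left(\left(3555 - \left(-10560\right) \left(-119\right)\right) + 121308\right) = - 33667 \left(\left(3555 - 1256640\right) + 121308\right) = - 33667 \left(-1253085 + 121308\right) = \left(-33667\right) \left(-1131777\right) = 38103536259$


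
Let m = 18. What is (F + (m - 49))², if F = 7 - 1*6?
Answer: 900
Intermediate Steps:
F = 1 (F = 7 - 6 = 1)
(F + (m - 49))² = (1 + (18 - 49))² = (1 - 31)² = (-30)² = 900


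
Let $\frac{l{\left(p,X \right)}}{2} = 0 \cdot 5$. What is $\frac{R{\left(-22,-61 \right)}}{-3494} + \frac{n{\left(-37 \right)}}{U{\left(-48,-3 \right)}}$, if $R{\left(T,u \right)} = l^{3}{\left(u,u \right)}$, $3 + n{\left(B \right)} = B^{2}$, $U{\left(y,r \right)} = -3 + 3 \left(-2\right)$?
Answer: $- \frac{1366}{9} \approx -151.78$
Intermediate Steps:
$U{\left(y,r \right)} = -9$ ($U{\left(y,r \right)} = -3 - 6 = -9$)
$l{\left(p,X \right)} = 0$ ($l{\left(p,X \right)} = 2 \cdot 0 \cdot 5 = 2 \cdot 0 = 0$)
$n{\left(B \right)} = -3 + B^{2}$
$R{\left(T,u \right)} = 0$ ($R{\left(T,u \right)} = 0^{3} = 0$)
$\frac{R{\left(-22,-61 \right)}}{-3494} + \frac{n{\left(-37 \right)}}{U{\left(-48,-3 \right)}} = \frac{0}{-3494} + \frac{-3 + \left(-37\right)^{2}}{-9} = 0 \left(- \frac{1}{3494}\right) + \left(-3 + 1369\right) \left(- \frac{1}{9}\right) = 0 + 1366 \left(- \frac{1}{9}\right) = 0 - \frac{1366}{9} = - \frac{1366}{9}$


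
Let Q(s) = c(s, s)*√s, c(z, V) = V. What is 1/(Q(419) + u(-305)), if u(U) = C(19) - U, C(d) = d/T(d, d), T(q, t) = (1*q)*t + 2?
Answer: -40196442/9680673395615 + 55211211*√419/9680673395615 ≈ 0.00011259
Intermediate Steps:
T(q, t) = 2 + q*t (T(q, t) = q*t + 2 = 2 + q*t)
C(d) = d/(2 + d²) (C(d) = d/(2 + d*d) = d/(2 + d²))
Q(s) = s^(3/2) (Q(s) = s*√s = s^(3/2))
u(U) = 19/363 - U (u(U) = 19/(2 + 19²) - U = 19/(2 + 361) - U = 19/363 - U)
1/(Q(419) + u(-305)) = 1/(419^(3/2) + (19/363 - 1*(-305))) = 1/(419*√419 + (19/363 + 305)) = 1/(419*√419 + 110734/363) = 1/(110734/363 + 419*√419)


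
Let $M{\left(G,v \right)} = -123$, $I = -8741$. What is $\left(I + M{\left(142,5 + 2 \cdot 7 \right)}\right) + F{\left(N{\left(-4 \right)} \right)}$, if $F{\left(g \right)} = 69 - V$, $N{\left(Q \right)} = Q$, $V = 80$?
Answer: $-8875$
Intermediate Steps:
$F{\left(g \right)} = -11$ ($F{\left(g \right)} = 69 - 80 = -11$)
$\left(I + M{\left(142,5 + 2 \cdot 7 \right)}\right) + F{\left(N{\left(-4 \right)} \right)} = \left(-8741 - 123\right) - 11 = -8864 - 11 = -8875$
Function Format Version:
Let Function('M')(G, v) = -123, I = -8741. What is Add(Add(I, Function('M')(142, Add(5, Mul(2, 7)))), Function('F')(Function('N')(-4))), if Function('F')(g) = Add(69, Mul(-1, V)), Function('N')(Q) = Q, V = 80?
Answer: -8875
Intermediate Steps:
Function('F')(g) = -11 (Function('F')(g) = Add(69, Mul(-1, 80)) = Add(69, -80) = -11)
Add(Add(I, Function('M')(142, Add(5, Mul(2, 7)))), Function('F')(Function('N')(-4))) = Add(Add(-8741, -123), -11) = Add(-8864, -11) = -8875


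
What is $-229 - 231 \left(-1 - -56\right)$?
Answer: $-12934$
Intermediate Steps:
$-229 - 231 \left(-1 - -56\right) = -229 - 231 \left(-1 + 56\right) = -229 - 12705 = -12934$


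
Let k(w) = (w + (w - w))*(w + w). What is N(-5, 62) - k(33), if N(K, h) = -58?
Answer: -2236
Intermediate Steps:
k(w) = 2*w**2 (k(w) = (w + 0)*(2*w) = w*(2*w) = 2*w**2)
N(-5, 62) - k(33) = -58 - 2*33**2 = -58 - 2*1089 = -58 - 1*2178 = -58 - 2178 = -2236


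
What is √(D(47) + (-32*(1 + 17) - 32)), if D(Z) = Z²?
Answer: √1601 ≈ 40.013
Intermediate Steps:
√(D(47) + (-32*(1 + 17) - 32)) = √(47² + (-32*(1 + 17) - 32)) = √(2209 + (-32*18 - 32)) = √(2209 + (-576 - 32)) = √(2209 - 608) = √1601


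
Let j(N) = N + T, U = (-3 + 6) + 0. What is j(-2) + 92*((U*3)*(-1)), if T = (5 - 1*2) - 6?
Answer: -833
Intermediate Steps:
T = -3 (T = (5 - 2) - 6 = 3 - 6 = -3)
U = 3 (U = 3 + 0 = 3)
j(N) = -3 + N (j(N) = N - 3 = -3 + N)
j(-2) + 92*((U*3)*(-1)) = (-3 - 2) + 92*((3*3)*(-1)) = -5 + 92*(9*(-1)) = -5 + 92*(-9) = -5 - 828 = -833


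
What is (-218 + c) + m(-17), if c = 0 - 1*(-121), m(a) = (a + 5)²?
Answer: 47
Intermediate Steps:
m(a) = (5 + a)²
c = 121 (c = 0 + 121 = 121)
(-218 + c) + m(-17) = (-218 + 121) + (5 - 17)² = -97 + (-12)² = -97 + 144 = 47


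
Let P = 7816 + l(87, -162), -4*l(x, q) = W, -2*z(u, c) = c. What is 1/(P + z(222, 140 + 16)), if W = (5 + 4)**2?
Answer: 4/30871 ≈ 0.00012957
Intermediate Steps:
z(u, c) = -c/2
W = 81 (W = 9**2 = 81)
l(x, q) = -81/4 (l(x, q) = -1/4*81 = -81/4)
P = 31183/4 (P = 7816 - 81/4 = 31183/4 ≈ 7795.8)
1/(P + z(222, 140 + 16)) = 1/(31183/4 - (140 + 16)/2) = 1/(31183/4 - 1/2*156) = 1/(31183/4 - 78) = 1/(30871/4) = 4/30871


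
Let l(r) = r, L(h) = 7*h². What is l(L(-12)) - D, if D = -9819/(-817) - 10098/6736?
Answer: 2744723889/2751656 ≈ 997.48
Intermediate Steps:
D = 28945359/2751656 (D = -9819*(-1/817) - 10098*1/6736 = 9819/817 - 5049/3368 = 28945359/2751656 ≈ 10.519)
l(L(-12)) - D = 7*(-12)² - 1*28945359/2751656 = 7*144 - 28945359/2751656 = 1008 - 28945359/2751656 = 2744723889/2751656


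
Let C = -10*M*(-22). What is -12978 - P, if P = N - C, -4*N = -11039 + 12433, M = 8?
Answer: -21739/2 ≈ -10870.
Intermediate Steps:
N = -697/2 (N = -(-11039 + 12433)/4 = -¼*1394 = -697/2 ≈ -348.50)
C = 1760 (C = -10*8*(-22) = -80*(-22) = 1760)
P = -4217/2 (P = -697/2 - 1*1760 = -697/2 - 1760 = -4217/2 ≈ -2108.5)
-12978 - P = -12978 - 1*(-4217/2) = -12978 + 4217/2 = -21739/2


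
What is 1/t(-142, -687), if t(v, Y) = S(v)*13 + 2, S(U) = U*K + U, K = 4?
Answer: -1/9228 ≈ -0.00010837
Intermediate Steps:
S(U) = 5*U (S(U) = U*4 + U = 4*U + U = 5*U)
t(v, Y) = 2 + 65*v (t(v, Y) = (5*v)*13 + 2 = 65*v + 2 = 2 + 65*v)
1/t(-142, -687) = 1/(2 + 65*(-142)) = 1/(2 - 9230) = 1/(-9228) = -1/9228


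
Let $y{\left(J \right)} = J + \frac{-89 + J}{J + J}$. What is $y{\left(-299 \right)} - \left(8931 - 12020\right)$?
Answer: $\frac{834404}{299} \approx 2790.6$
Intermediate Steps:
$y{\left(J \right)} = J + \frac{-89 + J}{2 J}$
$y{\left(-299 \right)} - \left(8931 - 12020\right) = \left(\frac{1}{2} - 299 - \frac{89}{2 \left(-299\right)}\right) - \left(8931 - 12020\right) = \left(\frac{1}{2} - 299 - - \frac{89}{598}\right) - \left(8931 - 12020\right) = \left(\frac{1}{2} - 299 + \frac{89}{598}\right) - -3089 = - \frac{89207}{299} + 3089 = \frac{834404}{299}$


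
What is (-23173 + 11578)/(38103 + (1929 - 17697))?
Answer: -773/1489 ≈ -0.51914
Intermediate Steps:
(-23173 + 11578)/(38103 + (1929 - 17697)) = -11595/(38103 - 15768) = -11595/22335 = -11595*1/22335 = -773/1489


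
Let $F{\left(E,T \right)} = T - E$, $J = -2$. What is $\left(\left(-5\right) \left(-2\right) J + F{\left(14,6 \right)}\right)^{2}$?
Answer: $784$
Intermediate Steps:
$\left(\left(-5\right) \left(-2\right) J + F{\left(14,6 \right)}\right)^{2} = \left(\left(-5\right) \left(-2\right) \left(-2\right) + \left(6 - 14\right)\right)^{2} = \left(10 \left(-2\right) + \left(6 - 14\right)\right)^{2} = \left(-20 - 8\right)^{2} = \left(-28\right)^{2} = 784$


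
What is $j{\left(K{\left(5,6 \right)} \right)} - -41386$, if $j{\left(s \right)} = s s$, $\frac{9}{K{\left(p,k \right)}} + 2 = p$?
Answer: $41395$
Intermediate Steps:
$K{\left(p,k \right)} = \frac{9}{-2 + p}$
$j{\left(s \right)} = s^{2}$
$j{\left(K{\left(5,6 \right)} \right)} - -41386 = \left(\frac{9}{-2 + 5}\right)^{2} - -41386 = \left(\frac{9}{3}\right)^{2} + 41386 = \left(9 \cdot \frac{1}{3}\right)^{2} + 41386 = 3^{2} + 41386 = 9 + 41386 = 41395$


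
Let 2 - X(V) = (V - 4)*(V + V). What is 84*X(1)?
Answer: 672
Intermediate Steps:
X(V) = 2 - 2*V*(-4 + V) (X(V) = 2 - (V - 4)*(V + V) = 2 - (-4 + V)*2*V = 2 - 2*V*(-4 + V))
84*X(1) = 84*(2 - 2*1² + 8*1) = 84*(2 - 2*1 + 8) = 84*(2 - 2 + 8) = 84*8 = 672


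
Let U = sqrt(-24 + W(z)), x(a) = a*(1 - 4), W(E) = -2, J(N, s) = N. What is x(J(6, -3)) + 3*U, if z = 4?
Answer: -18 + 3*I*sqrt(26) ≈ -18.0 + 15.297*I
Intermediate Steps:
x(a) = -3*a (x(a) = a*(-3) = -3*a)
U = I*sqrt(26) (U = sqrt(-24 - 2) = sqrt(-26) = I*sqrt(26) ≈ 5.099*I)
x(J(6, -3)) + 3*U = -3*6 + 3*(I*sqrt(26)) = -18 + 3*I*sqrt(26)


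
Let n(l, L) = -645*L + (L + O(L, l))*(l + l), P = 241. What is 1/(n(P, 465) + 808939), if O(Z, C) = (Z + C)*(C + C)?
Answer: 1/164753888 ≈ 6.0697e-9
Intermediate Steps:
O(Z, C) = 2*C*(C + Z) (O(Z, C) = (C + Z)*(2*C) = 2*C*(C + Z))
n(l, L) = -645*L + 2*l*(L + 2*l*(L + l)) (n(l, L) = -645*L + (L + 2*l*(l + L))*(l + l) = -645*L + (L + 2*l*(L + l))*(2*l) = -645*L + 2*l*(L + 2*l*(L + l)))
1/(n(P, 465) + 808939) = 1/((-645*465 + 2*465*241 + 4*241**2*(465 + 241)) + 808939) = 1/((-299925 + 224130 + 4*58081*706) + 808939) = 1/((-299925 + 224130 + 164020744) + 808939) = 1/(163944949 + 808939) = 1/164753888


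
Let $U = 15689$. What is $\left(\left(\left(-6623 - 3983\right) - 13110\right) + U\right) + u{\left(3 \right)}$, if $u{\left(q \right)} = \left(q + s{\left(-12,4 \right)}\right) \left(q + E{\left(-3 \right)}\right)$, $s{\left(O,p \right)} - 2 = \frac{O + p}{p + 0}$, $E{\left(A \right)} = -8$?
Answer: $-8042$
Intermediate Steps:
$s{\left(O,p \right)} = 2 + \frac{O + p}{p}$ ($s{\left(O,p \right)} = 2 + \frac{O + p}{p + 0} = 2 + \frac{O + p}{p}$)
$u{\left(q \right)} = q \left(-8 + q\right)$ ($u{\left(q \right)} = \left(q + \left(3 - \frac{12}{4}\right)\right) \left(q - 8\right) = \left(q + \left(3 - 3\right)\right) \left(-8 + q\right) = \left(q + 0\right) \left(-8 + q\right) = q \left(-8 + q\right)$)
$\left(\left(\left(-6623 - 3983\right) - 13110\right) + U\right) + u{\left(3 \right)} = \left(\left(\left(-6623 - 3983\right) - 13110\right) + 15689\right) + 3 \left(-8 + 3\right) = \left(\left(\left(-6623 - 3983\right) - 13110\right) + 15689\right) + 3 \left(-5\right) = \left(\left(-10606 - 13110\right) + 15689\right) - 15 = \left(-23716 + 15689\right) - 15 = -8027 - 15 = -8042$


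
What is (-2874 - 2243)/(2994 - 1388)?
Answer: -5117/1606 ≈ -3.1862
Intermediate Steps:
(-2874 - 2243)/(2994 - 1388) = -5117/1606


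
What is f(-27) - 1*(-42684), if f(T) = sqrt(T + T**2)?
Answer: 42684 + 3*sqrt(78) ≈ 42711.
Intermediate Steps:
f(-27) - 1*(-42684) = sqrt(-27*(1 - 27)) - 1*(-42684) = sqrt(-27*(-26)) + 42684 = sqrt(702) + 42684 = 3*sqrt(78) + 42684 = 42684 + 3*sqrt(78)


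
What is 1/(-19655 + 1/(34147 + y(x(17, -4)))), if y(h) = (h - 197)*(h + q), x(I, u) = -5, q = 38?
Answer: -27481/540139054 ≈ -5.0878e-5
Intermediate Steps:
y(h) = (-197 + h)*(38 + h) (y(h) = (h - 197)*(h + 38) = (-197 + h)*(38 + h))
1/(-19655 + 1/(34147 + y(x(17, -4)))) = 1/(-19655 + 1/(34147 + (-7486 + (-5)² - 159*(-5)))) = 1/(-19655 + 1/(34147 + (-7486 + 25 + 795))) = 1/(-19655 + 1/(34147 - 6666)) = 1/(-19655 + 1/27481) = 1/(-540139054/27481) = -27481/540139054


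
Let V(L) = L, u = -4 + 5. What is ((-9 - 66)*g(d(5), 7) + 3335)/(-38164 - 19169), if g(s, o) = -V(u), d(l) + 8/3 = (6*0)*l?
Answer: -3410/57333 ≈ -0.059477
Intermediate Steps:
u = 1
d(l) = -8/3 (d(l) = -8/3 + (6*0)*l = -8/3 + 0*l = -8/3 + 0 = -8/3)
g(s, o) = -1 (g(s, o) = -1*1 = -1)
((-9 - 66)*g(d(5), 7) + 3335)/(-38164 - 19169) = ((-9 - 66)*(-1) + 3335)/(-38164 - 19169) = (-75*(-1) + 3335)/(-57333) = (75 + 3335)*(-1/57333) = 3410*(-1/57333) = -3410/57333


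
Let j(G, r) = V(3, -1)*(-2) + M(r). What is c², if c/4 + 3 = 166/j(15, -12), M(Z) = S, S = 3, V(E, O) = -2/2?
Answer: 364816/25 ≈ 14593.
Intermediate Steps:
V(E, O) = -1 (V(E, O) = -2*½ = -1)
M(Z) = 3
j(G, r) = 5 (j(G, r) = -1*(-2) + 3 = 2 + 3 = 5)
c = 604/5 (c = -12 + 4*(166/5) = -12 + 664/5 = 604/5 ≈ 120.80)
c² = (604/5)² = 364816/25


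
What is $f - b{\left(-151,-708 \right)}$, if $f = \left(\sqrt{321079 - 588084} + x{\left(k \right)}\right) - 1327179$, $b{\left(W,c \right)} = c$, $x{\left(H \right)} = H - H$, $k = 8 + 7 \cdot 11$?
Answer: $-1326471 + i \sqrt{267005} \approx -1.3265 \cdot 10^{6} + 516.73 i$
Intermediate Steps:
$k = 85$ ($k = 8 + 77 = 85$)
$x{\left(H \right)} = 0$
$f = -1327179 + i \sqrt{267005}$ ($f = \left(\sqrt{321079 - 588084} + 0\right) - 1327179 = \left(\sqrt{-267005} + 0\right) - 1327179 = \left(i \sqrt{267005} + 0\right) - 1327179 = i \sqrt{267005} - 1327179 = -1327179 + i \sqrt{267005} \approx -1.3272 \cdot 10^{6} + 516.73 i$)
$f - b{\left(-151,-708 \right)} = \left(-1327179 + i \sqrt{267005}\right) - -708 = \left(-1327179 + i \sqrt{267005}\right) + 708 = -1326471 + i \sqrt{267005}$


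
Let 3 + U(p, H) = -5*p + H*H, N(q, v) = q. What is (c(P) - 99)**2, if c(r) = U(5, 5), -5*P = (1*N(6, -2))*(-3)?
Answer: 10404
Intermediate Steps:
P = 18/5 (P = -1*6*(-3)/5 = -6*(-3)/5 = -1/5*(-18) = 18/5 ≈ 3.6000)
U(p, H) = -3 + H**2 - 5*p (U(p, H) = -3 + (-5*p + H*H) = -3 + (-5*p + H**2) = -3 + (H**2 - 5*p) = -3 + H**2 - 5*p)
c(r) = -3 (c(r) = -3 + 5**2 - 5*5 = -3 + 25 - 25 = -3)
(c(P) - 99)**2 = (-3 - 99)**2 = (-102)**2 = 10404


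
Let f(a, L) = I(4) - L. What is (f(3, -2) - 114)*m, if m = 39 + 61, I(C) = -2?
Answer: -11400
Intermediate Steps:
m = 100
f(a, L) = -2 - L
(f(3, -2) - 114)*m = ((-2 - 1*(-2)) - 114)*100 = ((-2 + 2) - 114)*100 = (0 - 114)*100 = -114*100 = -11400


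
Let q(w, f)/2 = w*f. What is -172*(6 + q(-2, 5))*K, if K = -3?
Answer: -7224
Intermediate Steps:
q(w, f) = 2*f*w (q(w, f) = 2*(w*f) = 2*(f*w) = 2*f*w)
-172*(6 + q(-2, 5))*K = -172*(6 + 2*5*(-2))*(-3) = -172*(6 - 20)*(-3) = -(-2408)*(-3) = -172*42 = -7224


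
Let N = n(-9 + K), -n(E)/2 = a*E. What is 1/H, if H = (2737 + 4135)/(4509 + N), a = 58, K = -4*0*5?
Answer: 5553/6872 ≈ 0.80806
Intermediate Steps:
K = 0 (K = 0*5 = 0)
n(E) = -116*E
N = 1044 (N = -116*(-9 + 0) = -116*(-9) = 1044)
H = 6872/5553 (H = (2737 + 4135)/(4509 + 1044) = 6872/5553 ≈ 1.2375)
1/H = 1/(6872/5553) = 5553/6872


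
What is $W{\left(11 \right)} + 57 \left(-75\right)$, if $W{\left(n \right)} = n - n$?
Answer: $-4275$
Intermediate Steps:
$W{\left(n \right)} = 0$
$W{\left(11 \right)} + 57 \left(-75\right) = 0 + 57 \left(-75\right) = 0 - 4275 = -4275$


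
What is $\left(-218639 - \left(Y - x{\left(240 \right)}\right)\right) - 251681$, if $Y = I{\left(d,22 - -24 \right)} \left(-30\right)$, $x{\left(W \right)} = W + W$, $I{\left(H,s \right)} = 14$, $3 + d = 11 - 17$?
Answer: $-469420$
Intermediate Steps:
$d = -9$ ($d = -3 + \left(11 - 17\right) = -3 - 6 = -9$)
$x{\left(W \right)} = 2 W$
$Y = -420$ ($Y = 14 \left(-30\right) = -420$)
$\left(-218639 - \left(Y - x{\left(240 \right)}\right)\right) - 251681 = \left(-218639 + \left(2 \cdot 240 - -420\right)\right) - 251681 = \left(-218639 + \left(480 + 420\right)\right) - 251681 = \left(-218639 + 900\right) - 251681 = -217739 - 251681 = -469420$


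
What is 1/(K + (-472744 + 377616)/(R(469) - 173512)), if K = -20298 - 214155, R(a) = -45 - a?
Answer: -87013/20400411325 ≈ -4.2653e-6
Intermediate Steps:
K = -234453
1/(K + (-472744 + 377616)/(R(469) - 173512)) = 1/(-234453 + (-472744 + 377616)/((-45 - 1*469) - 173512)) = 1/(-234453 - 95128/((-45 - 469) - 173512)) = 1/(-234453 - 95128/(-514 - 173512)) = 1/(-234453 - 95128/(-174026)) = 1/(-234453 - 95128*(-1/174026)) = 1/(-234453 + 47564/87013) = 1/(-20400411325/87013) = -87013/20400411325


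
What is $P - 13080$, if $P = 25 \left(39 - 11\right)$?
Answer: $-12380$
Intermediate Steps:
$P = 700$ ($P = 25 \cdot 28 = 700$)
$P - 13080 = 700 - 13080 = -12380$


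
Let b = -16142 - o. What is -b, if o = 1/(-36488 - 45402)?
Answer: 1321868379/81890 ≈ 16142.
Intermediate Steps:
o = -1/81890 (o = 1/(-81890) = -1/81890 ≈ -1.2212e-5)
b = -1321868379/81890 (b = -16142 - 1*(-1/81890) = -16142 + 1/81890 = -1321868379/81890 ≈ -16142.)
-b = -1*(-1321868379/81890) = 1321868379/81890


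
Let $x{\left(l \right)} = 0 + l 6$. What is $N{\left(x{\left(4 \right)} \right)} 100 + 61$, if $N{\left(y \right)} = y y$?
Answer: $57661$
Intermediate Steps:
$x{\left(l \right)} = 6 l$ ($x{\left(l \right)} = 0 + 6 l = 6 l$)
$N{\left(y \right)} = y^{2}$
$N{\left(x{\left(4 \right)} \right)} 100 + 61 = \left(6 \cdot 4\right)^{2} \cdot 100 + 61 = 24^{2} \cdot 100 + 61 = 576 \cdot 100 + 61 = 57600 + 61 = 57661$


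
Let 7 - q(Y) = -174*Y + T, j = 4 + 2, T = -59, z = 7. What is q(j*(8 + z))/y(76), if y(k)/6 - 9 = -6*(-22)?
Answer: 2621/141 ≈ 18.589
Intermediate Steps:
j = 6
q(Y) = 66 + 174*Y (q(Y) = 7 - (-174*Y - 59) = 7 - (-59 - 174*Y) = 7 + (59 + 174*Y) = 66 + 174*Y)
y(k) = 846 (y(k) = 54 + 6*(-6*(-22)) = 54 + 6*132 = 54 + 792 = 846)
q(j*(8 + z))/y(76) = (66 + 174*(6*(8 + 7)))/846 = (66 + 174*(6*15))*(1/846) = (66 + 174*90)*(1/846) = (66 + 15660)*(1/846) = 15726*(1/846) = 2621/141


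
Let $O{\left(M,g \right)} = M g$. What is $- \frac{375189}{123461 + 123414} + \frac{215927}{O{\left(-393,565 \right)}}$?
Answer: $- \frac{27323163926}{10963471875} \approx -2.4922$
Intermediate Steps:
$- \frac{375189}{123461 + 123414} + \frac{215927}{O{\left(-393,565 \right)}} = - \frac{375189}{123461 + 123414} + \frac{215927}{\left(-393\right) 565} = - \frac{375189}{246875} + \frac{215927}{-222045} = \left(-375189\right) \frac{1}{246875} + 215927 \left(- \frac{1}{222045}\right) = - \frac{375189}{246875} - \frac{215927}{222045} = - \frac{27323163926}{10963471875}$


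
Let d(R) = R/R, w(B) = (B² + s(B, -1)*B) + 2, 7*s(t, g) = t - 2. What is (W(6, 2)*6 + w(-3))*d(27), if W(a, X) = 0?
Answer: 92/7 ≈ 13.143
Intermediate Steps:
s(t, g) = -2/7 + t/7 (s(t, g) = (t - 2)/7 = (-2 + t)/7 = -2/7 + t/7)
w(B) = 2 + B² + B*(-2/7 + B/7) (w(B) = (B² + (-2/7 + B/7)*B) + 2 = (B² + B*(-2/7 + B/7)) + 2 = 2 + B² + B*(-2/7 + B/7))
d(R) = 1
(W(6, 2)*6 + w(-3))*d(27) = (0*6 + (2 - 2/7*(-3) + (8/7)*(-3)²))*1 = (0 + (2 + 6/7 + (8/7)*9))*1 = (0 + (2 + 6/7 + 72/7))*1 = (0 + 92/7)*1 = (92/7)*1 = 92/7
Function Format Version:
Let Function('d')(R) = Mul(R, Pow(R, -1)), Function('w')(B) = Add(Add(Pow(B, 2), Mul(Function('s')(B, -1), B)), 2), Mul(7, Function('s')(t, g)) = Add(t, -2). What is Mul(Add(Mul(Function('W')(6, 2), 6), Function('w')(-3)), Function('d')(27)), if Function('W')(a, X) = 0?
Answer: Rational(92, 7) ≈ 13.143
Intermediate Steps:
Function('s')(t, g) = Add(Rational(-2, 7), Mul(Rational(1, 7), t)) (Function('s')(t, g) = Mul(Rational(1, 7), Add(t, -2)) = Mul(Rational(1, 7), Add(-2, t)) = Add(Rational(-2, 7), Mul(Rational(1, 7), t)))
Function('w')(B) = Add(2, Pow(B, 2), Mul(B, Add(Rational(-2, 7), Mul(Rational(1, 7), B)))) (Function('w')(B) = Add(Add(Pow(B, 2), Mul(Add(Rational(-2, 7), Mul(Rational(1, 7), B)), B)), 2) = Add(Add(Pow(B, 2), Mul(B, Add(Rational(-2, 7), Mul(Rational(1, 7), B)))), 2) = Add(2, Pow(B, 2), Mul(B, Add(Rational(-2, 7), Mul(Rational(1, 7), B)))))
Function('d')(R) = 1
Mul(Add(Mul(Function('W')(6, 2), 6), Function('w')(-3)), Function('d')(27)) = Mul(Add(Mul(0, 6), Add(2, Mul(Rational(-2, 7), -3), Mul(Rational(8, 7), Pow(-3, 2)))), 1) = Mul(Add(0, Add(2, Rational(6, 7), Mul(Rational(8, 7), 9))), 1) = Mul(Add(0, Add(2, Rational(6, 7), Rational(72, 7))), 1) = Mul(Add(0, Rational(92, 7)), 1) = Mul(Rational(92, 7), 1) = Rational(92, 7)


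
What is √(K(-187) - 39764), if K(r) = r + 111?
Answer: 4*I*√2490 ≈ 199.6*I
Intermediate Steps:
K(r) = 111 + r
√(K(-187) - 39764) = √((111 - 187) - 39764) = √(-76 - 39764) = √(-39840) = 4*I*√2490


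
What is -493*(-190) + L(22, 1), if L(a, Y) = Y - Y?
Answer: 93670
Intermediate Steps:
L(a, Y) = 0
-493*(-190) + L(22, 1) = -493*(-190) + 0 = 93670 + 0 = 93670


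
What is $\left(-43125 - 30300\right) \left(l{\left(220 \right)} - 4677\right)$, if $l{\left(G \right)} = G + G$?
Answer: $311101725$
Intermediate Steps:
$l{\left(G \right)} = 2 G$
$\left(-43125 - 30300\right) \left(l{\left(220 \right)} - 4677\right) = \left(-43125 - 30300\right) \left(2 \cdot 220 - 4677\right) = \left(-43125 - 30300\right) \left(440 - 4677\right) = \left(-43125 - 30300\right) \left(-4237\right) = \left(-73425\right) \left(-4237\right) = 311101725$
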